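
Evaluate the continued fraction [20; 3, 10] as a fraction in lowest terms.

630/31

Using pₖ = aₖpₖ₋₁ + pₖ₋₂ and qₖ = aₖqₖ₋₁ + qₖ₋₂:
  k=0: a=20, p=20, q=1
  k=1: a=3, p=61, q=3
  k=2: a=10, p=630, q=31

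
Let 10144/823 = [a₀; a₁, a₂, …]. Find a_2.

14

10144 = 12·823 + 268   →  a_0 = 12
823 = 3·268 + 19   →  a_1 = 3
268 = 14·19 + 2   →  a_2 = 14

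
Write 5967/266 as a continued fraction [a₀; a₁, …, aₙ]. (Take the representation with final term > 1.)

[22; 2, 3, 5, 7]

5967 = 22*266 + 115
266 = 2*115 + 36
115 = 3*36 + 7
36 = 5*7 + 1
7 = 7*1 + 0  (stop)
So 5967/266 = [22; 2, 3, 5, 7].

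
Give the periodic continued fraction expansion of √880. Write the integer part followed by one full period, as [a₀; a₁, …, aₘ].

a₀ = ⌊√880⌋ = 29.
With m₀=0, d₀=1 and mₖ₊₁ = dₖaₖ − mₖ, dₖ₊₁ = (n − mₖ₊₁²)/dₖ, aₖ₊₁ = ⌊(a₀+mₖ₊₁)/dₖ₊₁⌋:
  k=1: m=29, d=39, a=1
  k=2: m=10, d=20, a=1
  k=3: m=10, d=39, a=1
  k=4: m=29, d=1, a=58
d=1 and a=2a₀=58 at k=4, so the next step gives (m, d) = (29, 39) again — its k=1 value — and the period has length 4.

[29; 1, 1, 1, 58]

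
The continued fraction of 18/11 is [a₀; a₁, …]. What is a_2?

1

18 = 1·11 + 7   →  a_0 = 1
11 = 1·7 + 4   →  a_1 = 1
7 = 1·4 + 3   →  a_2 = 1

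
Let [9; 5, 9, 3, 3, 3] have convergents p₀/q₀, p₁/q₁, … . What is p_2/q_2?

423/46

Using pₖ = aₖpₖ₋₁ + pₖ₋₂, qₖ = aₖqₖ₋₁ + qₖ₋₂ (with p₋₁=1, p₋₂=0, q₋₁=0, q₋₂=1):
  k=0: a=9, p=9, q=1
  k=1: a=5, p=46, q=5
  k=2: a=9, p=423, q=46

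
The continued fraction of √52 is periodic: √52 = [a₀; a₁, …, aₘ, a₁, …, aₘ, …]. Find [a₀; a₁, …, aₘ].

[7; 4, 1, 2, 1, 4, 14]

a₀ = ⌊√52⌋ = 7.
With m₀=0, d₀=1 and mₖ₊₁ = dₖaₖ − mₖ, dₖ₊₁ = (n − mₖ₊₁²)/dₖ, aₖ₊₁ = ⌊(a₀+mₖ₊₁)/dₖ₊₁⌋:
  k=1: m=7, d=3, a=4
  k=2: m=5, d=9, a=1
  k=3: m=4, d=4, a=2
  k=4: m=4, d=9, a=1
  k=5: m=5, d=3, a=4
  k=6: m=7, d=1, a=14
d=1 and a=2a₀=14 at k=6, so the next step gives (m, d) = (7, 3) again — its k=1 value — and the period has length 6.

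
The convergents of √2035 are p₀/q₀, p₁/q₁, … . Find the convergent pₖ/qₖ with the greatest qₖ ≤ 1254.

36585/811

√2035 = [45; 9, 90, …] (period length 2).
Convergents:
  p_0/q_0 = 45/1
  p_1/q_1 = 406/9
  p_2/q_2 = 36585/811
  p_3/q_3 = 329671/7308
q_2 = 811 ≤ 1254 < 7308 = q_3, so the answer is 36585/811.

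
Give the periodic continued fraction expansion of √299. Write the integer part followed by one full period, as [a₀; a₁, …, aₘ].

[17; 3, 2, 3, 34]

a₀ = ⌊√299⌋ = 17.
With m₀=0, d₀=1 and mₖ₊₁ = dₖaₖ − mₖ, dₖ₊₁ = (n − mₖ₊₁²)/dₖ, aₖ₊₁ = ⌊(a₀+mₖ₊₁)/dₖ₊₁⌋:
  k=1: m=17, d=10, a=3
  k=2: m=13, d=13, a=2
  k=3: m=13, d=10, a=3
  k=4: m=17, d=1, a=34
d=1 and a=2a₀=34 at k=4, so the next step gives (m, d) = (17, 10) again — its k=1 value — and the period has length 4.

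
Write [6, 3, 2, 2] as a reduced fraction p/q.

Fold from the inside: start with 2/1.
  2 + 1/2 = 5/2
  3 + 2/5 = 17/5
  6 + 5/17 = 107/17

107/17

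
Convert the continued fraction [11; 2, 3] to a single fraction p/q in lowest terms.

80/7

Fold from the inside: start with 3/1.
  2 + 1/3 = 7/3
  11 + 3/7 = 80/7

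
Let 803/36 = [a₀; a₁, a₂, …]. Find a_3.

803 = 22·36 + 11   →  a_0 = 22
36 = 3·11 + 3   →  a_1 = 3
11 = 3·3 + 2   →  a_2 = 3
3 = 1·2 + 1   →  a_3 = 1

1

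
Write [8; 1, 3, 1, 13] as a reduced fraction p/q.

607/69

Fold from the inside: start with 13/1.
  1 + 1/13 = 14/13
  3 + 13/14 = 55/14
  1 + 14/55 = 69/55
  8 + 55/69 = 607/69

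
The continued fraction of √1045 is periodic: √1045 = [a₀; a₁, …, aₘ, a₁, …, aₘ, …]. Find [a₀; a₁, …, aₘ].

[32; 3, 15, 1, 4, 1, 15, 3, 64]

a₀ = ⌊√1045⌋ = 32.
With m₀=0, d₀=1 and mₖ₊₁ = dₖaₖ − mₖ, dₖ₊₁ = (n − mₖ₊₁²)/dₖ, aₖ₊₁ = ⌊(a₀+mₖ₊₁)/dₖ₊₁⌋:
  k=1: m=32, d=21, a=3
  k=2: m=31, d=4, a=15
  k=3: m=29, d=51, a=1
  k=4: m=22, d=11, a=4
  k=5: m=22, d=51, a=1
  k=6: m=29, d=4, a=15
  k=7: m=31, d=21, a=3
  k=8: m=32, d=1, a=64
d=1 and a=2a₀=64 at k=8, so the next step gives (m, d) = (32, 21) again — its k=1 value — and the period has length 8.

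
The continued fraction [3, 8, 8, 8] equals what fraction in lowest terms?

Using pₖ = aₖpₖ₋₁ + pₖ₋₂ and qₖ = aₖqₖ₋₁ + qₖ₋₂:
  k=0: a=3, p=3, q=1
  k=1: a=8, p=25, q=8
  k=2: a=8, p=203, q=65
  k=3: a=8, p=1649, q=528

1649/528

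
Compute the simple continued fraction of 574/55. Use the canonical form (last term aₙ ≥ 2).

574 = 10×55 + 24
55 = 2×24 + 7
24 = 3×7 + 3
7 = 2×3 + 1
3 = 3×1 + 0  (stop)
So 574/55 = [10; 2, 3, 2, 3].

[10; 2, 3, 2, 3]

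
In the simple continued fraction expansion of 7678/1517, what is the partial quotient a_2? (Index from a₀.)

3

7678 = 5·1517 + 93   →  a_0 = 5
1517 = 16·93 + 29   →  a_1 = 16
93 = 3·29 + 6   →  a_2 = 3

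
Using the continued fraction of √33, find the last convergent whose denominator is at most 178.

787/137

√33 = [5; 1, 2, 1, 10, …] (period length 4).
Convergents:
  p_0/q_0 = 5/1
  p_1/q_1 = 6/1
  p_2/q_2 = 17/3
  p_3/q_3 = 23/4
  p_4/q_4 = 247/43
  p_5/q_5 = 270/47
  p_6/q_6 = 787/137
  p_7/q_7 = 1057/184
q_6 = 137 ≤ 178 < 184 = q_7, so the answer is 787/137.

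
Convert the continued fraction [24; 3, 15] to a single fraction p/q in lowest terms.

Fold from the inside: start with 15/1.
  3 + 1/15 = 46/15
  24 + 15/46 = 1119/46

1119/46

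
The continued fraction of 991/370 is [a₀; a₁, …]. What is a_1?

991 = 2·370 + 251   →  a_0 = 2
370 = 1·251 + 119   →  a_1 = 1

1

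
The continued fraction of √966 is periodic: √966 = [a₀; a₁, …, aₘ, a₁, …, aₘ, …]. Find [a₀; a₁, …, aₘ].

[31; 12, 2, 2, 2, 12, 62]

a₀ = ⌊√966⌋ = 31.
With m₀=0, d₀=1 and mₖ₊₁ = dₖaₖ − mₖ, dₖ₊₁ = (n − mₖ₊₁²)/dₖ, aₖ₊₁ = ⌊(a₀+mₖ₊₁)/dₖ₊₁⌋:
  k=1: m=31, d=5, a=12
  k=2: m=29, d=25, a=2
  k=3: m=21, d=21, a=2
  k=4: m=21, d=25, a=2
  k=5: m=29, d=5, a=12
  k=6: m=31, d=1, a=62
d=1 and a=2a₀=62 at k=6, so the next step gives (m, d) = (31, 5) again — its k=1 value — and the period has length 6.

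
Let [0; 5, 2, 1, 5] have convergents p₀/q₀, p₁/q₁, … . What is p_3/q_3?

Using pₖ = aₖpₖ₋₁ + pₖ₋₂, qₖ = aₖqₖ₋₁ + qₖ₋₂ (with p₋₁=1, p₋₂=0, q₋₁=0, q₋₂=1):
  k=0: a=0, p=0, q=1
  k=1: a=5, p=1, q=5
  k=2: a=2, p=2, q=11
  k=3: a=1, p=3, q=16

3/16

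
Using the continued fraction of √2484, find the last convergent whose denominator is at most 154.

√2484 = [49; 1, 5, 4, 5, 1, 98, …] (period length 6).
Convergents:
  p_0/q_0 = 49/1
  p_1/q_1 = 50/1
  p_2/q_2 = 299/6
  p_3/q_3 = 1246/25
  p_4/q_4 = 6529/131
  p_5/q_5 = 7775/156
q_4 = 131 ≤ 154 < 156 = q_5, so the answer is 6529/131.

6529/131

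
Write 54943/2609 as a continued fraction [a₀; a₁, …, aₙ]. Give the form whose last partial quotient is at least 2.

54943 = 21×2609 + 154
2609 = 16×154 + 145
154 = 1×145 + 9
145 = 16×9 + 1
9 = 9×1 + 0  (stop)
So 54943/2609 = [21; 16, 1, 16, 9].

[21; 16, 1, 16, 9]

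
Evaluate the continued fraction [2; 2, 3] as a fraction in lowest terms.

Using pₖ = aₖpₖ₋₁ + pₖ₋₂ and qₖ = aₖqₖ₋₁ + qₖ₋₂:
  k=0: a=2, p=2, q=1
  k=1: a=2, p=5, q=2
  k=2: a=3, p=17, q=7

17/7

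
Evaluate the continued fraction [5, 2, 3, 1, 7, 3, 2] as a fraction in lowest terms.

Fold from the inside: start with 2/1.
  3 + 1/2 = 7/2
  7 + 2/7 = 51/7
  1 + 7/51 = 58/51
  3 + 51/58 = 225/58
  2 + 58/225 = 508/225
  5 + 225/508 = 2765/508

2765/508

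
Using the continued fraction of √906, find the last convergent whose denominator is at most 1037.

18090/601

√906 = [30; 10, 60, …] (period length 2).
Convergents:
  p_0/q_0 = 30/1
  p_1/q_1 = 301/10
  p_2/q_2 = 18090/601
  p_3/q_3 = 181201/6020
q_2 = 601 ≤ 1037 < 6020 = q_3, so the answer is 18090/601.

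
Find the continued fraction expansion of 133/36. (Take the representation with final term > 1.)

[3; 1, 2, 3, 1, 2]

133 = 3×36 + 25
36 = 1×25 + 11
25 = 2×11 + 3
11 = 3×3 + 2
3 = 1×2 + 1
2 = 2×1 + 0  (stop)
So 133/36 = [3; 1, 2, 3, 1, 2].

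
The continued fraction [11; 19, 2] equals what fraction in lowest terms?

Fold from the inside: start with 2/1.
  19 + 1/2 = 39/2
  11 + 2/39 = 431/39

431/39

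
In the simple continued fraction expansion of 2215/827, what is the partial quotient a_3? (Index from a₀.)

9

2215 = 2·827 + 561   →  a_0 = 2
827 = 1·561 + 266   →  a_1 = 1
561 = 2·266 + 29   →  a_2 = 2
266 = 9·29 + 5   →  a_3 = 9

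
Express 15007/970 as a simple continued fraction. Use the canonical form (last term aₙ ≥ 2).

[15; 2, 8, 6, 4, 2]

15007 = 15×970 + 457
970 = 2×457 + 56
457 = 8×56 + 9
56 = 6×9 + 2
9 = 4×2 + 1
2 = 2×1 + 0  (stop)
So 15007/970 = [15; 2, 8, 6, 4, 2].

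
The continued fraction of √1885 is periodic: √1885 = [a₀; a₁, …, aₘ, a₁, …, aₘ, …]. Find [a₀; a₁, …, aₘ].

a₀ = ⌊√1885⌋ = 43.
With m₀=0, d₀=1 and mₖ₊₁ = dₖaₖ − mₖ, dₖ₊₁ = (n − mₖ₊₁²)/dₖ, aₖ₊₁ = ⌊(a₀+mₖ₊₁)/dₖ₊₁⌋:
  k=1: m=43, d=36, a=2
  k=2: m=29, d=29, a=2
  k=3: m=29, d=36, a=2
  k=4: m=43, d=1, a=86
d=1 and a=2a₀=86 at k=4, so the next step gives (m, d) = (43, 36) again — its k=1 value — and the period has length 4.

[43; 2, 2, 2, 86]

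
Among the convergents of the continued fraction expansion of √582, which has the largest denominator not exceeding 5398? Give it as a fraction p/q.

74497/3088

√582 = [24; 8, 48, …] (period length 2).
Convergents:
  p_0/q_0 = 24/1
  p_1/q_1 = 193/8
  p_2/q_2 = 9288/385
  p_3/q_3 = 74497/3088
  p_4/q_4 = 3585144/148609
q_3 = 3088 ≤ 5398 < 148609 = q_4, so the answer is 74497/3088.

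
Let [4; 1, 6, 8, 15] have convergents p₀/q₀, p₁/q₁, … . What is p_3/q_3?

Using pₖ = aₖpₖ₋₁ + pₖ₋₂, qₖ = aₖqₖ₋₁ + qₖ₋₂ (with p₋₁=1, p₋₂=0, q₋₁=0, q₋₂=1):
  k=0: a=4, p=4, q=1
  k=1: a=1, p=5, q=1
  k=2: a=6, p=34, q=7
  k=3: a=8, p=277, q=57

277/57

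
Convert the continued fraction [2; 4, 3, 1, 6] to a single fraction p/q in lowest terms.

Fold from the inside: start with 6/1.
  1 + 1/6 = 7/6
  3 + 6/7 = 27/7
  4 + 7/27 = 115/27
  2 + 27/115 = 257/115

257/115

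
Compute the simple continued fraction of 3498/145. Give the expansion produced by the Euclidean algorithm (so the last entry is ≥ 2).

3498 = 24×145 + 18
145 = 8×18 + 1
18 = 18×1 + 0  (stop)
So 3498/145 = [24; 8, 18].

[24; 8, 18]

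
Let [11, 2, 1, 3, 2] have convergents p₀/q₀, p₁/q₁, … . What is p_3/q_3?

Using pₖ = aₖpₖ₋₁ + pₖ₋₂, qₖ = aₖqₖ₋₁ + qₖ₋₂ (with p₋₁=1, p₋₂=0, q₋₁=0, q₋₂=1):
  k=0: a=11, p=11, q=1
  k=1: a=2, p=23, q=2
  k=2: a=1, p=34, q=3
  k=3: a=3, p=125, q=11

125/11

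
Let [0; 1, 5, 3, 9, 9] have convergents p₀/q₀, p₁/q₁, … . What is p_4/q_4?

149/177

Using pₖ = aₖpₖ₋₁ + pₖ₋₂, qₖ = aₖqₖ₋₁ + qₖ₋₂ (with p₋₁=1, p₋₂=0, q₋₁=0, q₋₂=1):
  k=0: a=0, p=0, q=1
  k=1: a=1, p=1, q=1
  k=2: a=5, p=5, q=6
  k=3: a=3, p=16, q=19
  k=4: a=9, p=149, q=177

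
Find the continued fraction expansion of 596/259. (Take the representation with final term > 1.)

[2; 3, 3, 8, 3]

596 = 2·259 + 78
259 = 3·78 + 25
78 = 3·25 + 3
25 = 8·3 + 1
3 = 3·1 + 0  (stop)
So 596/259 = [2; 3, 3, 8, 3].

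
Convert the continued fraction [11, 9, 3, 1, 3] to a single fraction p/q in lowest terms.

Fold from the inside: start with 3/1.
  1 + 1/3 = 4/3
  3 + 3/4 = 15/4
  9 + 4/15 = 139/15
  11 + 15/139 = 1544/139

1544/139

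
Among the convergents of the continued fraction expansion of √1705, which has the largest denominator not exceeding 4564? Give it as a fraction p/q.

√1705 = [41; 3, 2, 3, 82, …] (period length 4).
Convergents:
  p_0/q_0 = 41/1
  p_1/q_1 = 124/3
  p_2/q_2 = 289/7
  p_3/q_3 = 991/24
  p_4/q_4 = 81551/1975
  p_5/q_5 = 245644/5949
q_4 = 1975 ≤ 4564 < 5949 = q_5, so the answer is 81551/1975.

81551/1975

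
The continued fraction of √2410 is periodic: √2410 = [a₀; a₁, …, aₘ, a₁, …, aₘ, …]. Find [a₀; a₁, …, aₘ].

a₀ = ⌊√2410⌋ = 49.
With m₀=0, d₀=1 and mₖ₊₁ = dₖaₖ − mₖ, dₖ₊₁ = (n − mₖ₊₁²)/dₖ, aₖ₊₁ = ⌊(a₀+mₖ₊₁)/dₖ₊₁⌋:
  k=1: m=49, d=9, a=10
  k=2: m=41, d=81, a=1
  k=3: m=40, d=10, a=8
  k=4: m=40, d=81, a=1
  k=5: m=41, d=9, a=10
  k=6: m=49, d=1, a=98
d=1 and a=2a₀=98 at k=6, so the next step gives (m, d) = (49, 9) again — its k=1 value — and the period has length 6.

[49; 10, 1, 8, 1, 10, 98]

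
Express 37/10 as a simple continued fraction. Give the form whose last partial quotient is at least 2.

[3; 1, 2, 3]

37 = 3*10 + 7
10 = 1*7 + 3
7 = 2*3 + 1
3 = 3*1 + 0  (stop)
So 37/10 = [3; 1, 2, 3].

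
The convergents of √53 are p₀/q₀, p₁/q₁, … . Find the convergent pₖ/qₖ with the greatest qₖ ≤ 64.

182/25

√53 = [7; 3, 1, 1, 3, 14, …] (period length 5).
Convergents:
  p_0/q_0 = 7/1
  p_1/q_1 = 22/3
  p_2/q_2 = 29/4
  p_3/q_3 = 51/7
  p_4/q_4 = 182/25
  p_5/q_5 = 2599/357
q_4 = 25 ≤ 64 < 357 = q_5, so the answer is 182/25.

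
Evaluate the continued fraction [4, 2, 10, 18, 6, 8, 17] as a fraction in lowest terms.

Fold from the inside: start with 17/1.
  8 + 1/17 = 137/17
  6 + 17/137 = 839/137
  18 + 137/839 = 15239/839
  10 + 839/15239 = 153229/15239
  2 + 15239/153229 = 321697/153229
  4 + 153229/321697 = 1440017/321697

1440017/321697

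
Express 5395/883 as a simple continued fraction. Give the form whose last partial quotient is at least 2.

[6; 9, 9, 1, 2, 3]

5395 = 6*883 + 97
883 = 9*97 + 10
97 = 9*10 + 7
10 = 1*7 + 3
7 = 2*3 + 1
3 = 3*1 + 0  (stop)
So 5395/883 = [6; 9, 9, 1, 2, 3].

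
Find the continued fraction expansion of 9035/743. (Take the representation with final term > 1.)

[12; 6, 4, 9, 1, 2]

9035 = 12×743 + 119
743 = 6×119 + 29
119 = 4×29 + 3
29 = 9×3 + 2
3 = 1×2 + 1
2 = 2×1 + 0  (stop)
So 9035/743 = [12; 6, 4, 9, 1, 2].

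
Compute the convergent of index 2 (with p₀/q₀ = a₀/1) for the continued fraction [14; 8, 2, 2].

240/17

Using pₖ = aₖpₖ₋₁ + pₖ₋₂, qₖ = aₖqₖ₋₁ + qₖ₋₂ (with p₋₁=1, p₋₂=0, q₋₁=0, q₋₂=1):
  k=0: a=14, p=14, q=1
  k=1: a=8, p=113, q=8
  k=2: a=2, p=240, q=17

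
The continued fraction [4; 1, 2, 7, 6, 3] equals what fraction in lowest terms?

Fold from the inside: start with 3/1.
  6 + 1/3 = 19/3
  7 + 3/19 = 136/19
  2 + 19/136 = 291/136
  1 + 136/291 = 427/291
  4 + 291/427 = 1999/427

1999/427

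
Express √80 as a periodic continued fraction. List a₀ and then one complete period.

[8; 1, 16]

a₀ = ⌊√80⌋ = 8.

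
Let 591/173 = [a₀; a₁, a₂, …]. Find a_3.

2

591 = 3·173 + 72   →  a_0 = 3
173 = 2·72 + 29   →  a_1 = 2
72 = 2·29 + 14   →  a_2 = 2
29 = 2·14 + 1   →  a_3 = 2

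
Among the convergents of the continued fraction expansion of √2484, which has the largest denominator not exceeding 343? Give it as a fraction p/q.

7775/156

√2484 = [49; 1, 5, 4, 5, 1, 98, …] (period length 6).
Convergents:
  p_0/q_0 = 49/1
  p_1/q_1 = 50/1
  p_2/q_2 = 299/6
  p_3/q_3 = 1246/25
  p_4/q_4 = 6529/131
  p_5/q_5 = 7775/156
  p_6/q_6 = 768479/15419
q_5 = 156 ≤ 343 < 15419 = q_6, so the answer is 7775/156.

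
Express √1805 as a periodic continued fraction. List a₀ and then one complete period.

[42; 2, 16, 2, 84]

a₀ = ⌊√1805⌋ = 42.
With m₀=0, d₀=1 and mₖ₊₁ = dₖaₖ − mₖ, dₖ₊₁ = (n − mₖ₊₁²)/dₖ, aₖ₊₁ = ⌊(a₀+mₖ₊₁)/dₖ₊₁⌋:
  k=1: m=42, d=41, a=2
  k=2: m=40, d=5, a=16
  k=3: m=40, d=41, a=2
  k=4: m=42, d=1, a=84
d=1 and a=2a₀=84 at k=4, so the next step gives (m, d) = (42, 41) again — its k=1 value — and the period has length 4.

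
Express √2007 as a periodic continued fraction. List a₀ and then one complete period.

a₀ = ⌊√2007⌋ = 44.
With m₀=0, d₀=1 and mₖ₊₁ = dₖaₖ − mₖ, dₖ₊₁ = (n − mₖ₊₁²)/dₖ, aₖ₊₁ = ⌊(a₀+mₖ₊₁)/dₖ₊₁⌋:
  k=1: m=44, d=71, a=1
  k=2: m=27, d=18, a=3
  k=3: m=27, d=71, a=1
  k=4: m=44, d=1, a=88
d=1 and a=2a₀=88 at k=4, so the next step gives (m, d) = (44, 71) again — its k=1 value — and the period has length 4.

[44; 1, 3, 1, 88]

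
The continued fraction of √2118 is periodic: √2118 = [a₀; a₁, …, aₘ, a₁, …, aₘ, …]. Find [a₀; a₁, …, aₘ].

a₀ = ⌊√2118⌋ = 46.
With m₀=0, d₀=1 and mₖ₊₁ = dₖaₖ − mₖ, dₖ₊₁ = (n − mₖ₊₁²)/dₖ, aₖ₊₁ = ⌊(a₀+mₖ₊₁)/dₖ₊₁⌋:
  k=1: m=46, d=2, a=46
  k=2: m=46, d=1, a=92
d=1 and a=2a₀=92 at k=2, so the next step gives (m, d) = (46, 2) again — its k=1 value — and the period has length 2.

[46; 46, 92]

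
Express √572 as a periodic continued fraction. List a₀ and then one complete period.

[23; 1, 10, 1, 46]

a₀ = ⌊√572⌋ = 23.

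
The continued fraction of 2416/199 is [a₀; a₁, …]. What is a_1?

7

2416 = 12·199 + 28   →  a_0 = 12
199 = 7·28 + 3   →  a_1 = 7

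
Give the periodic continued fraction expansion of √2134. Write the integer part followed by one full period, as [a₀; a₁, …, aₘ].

a₀ = ⌊√2134⌋ = 46.
With m₀=0, d₀=1 and mₖ₊₁ = dₖaₖ − mₖ, dₖ₊₁ = (n − mₖ₊₁²)/dₖ, aₖ₊₁ = ⌊(a₀+mₖ₊₁)/dₖ₊₁⌋:
  k=1: m=46, d=18, a=5
  k=2: m=44, d=11, a=8
  k=3: m=44, d=18, a=5
  k=4: m=46, d=1, a=92
d=1 and a=2a₀=92 at k=4, so the next step gives (m, d) = (46, 18) again — its k=1 value — and the period has length 4.

[46; 5, 8, 5, 92]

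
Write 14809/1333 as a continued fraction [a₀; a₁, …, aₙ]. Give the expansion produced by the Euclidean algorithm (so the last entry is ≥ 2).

[11; 9, 7, 1, 2, 6]

14809 = 11*1333 + 146
1333 = 9*146 + 19
146 = 7*19 + 13
19 = 1*13 + 6
13 = 2*6 + 1
6 = 6*1 + 0  (stop)
So 14809/1333 = [11; 9, 7, 1, 2, 6].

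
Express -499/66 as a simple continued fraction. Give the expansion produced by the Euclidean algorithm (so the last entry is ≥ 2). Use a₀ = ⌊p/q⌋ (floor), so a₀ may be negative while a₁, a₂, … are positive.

-499 = -8*66 + 29
66 = 2*29 + 8
29 = 3*8 + 5
8 = 1*5 + 3
5 = 1*3 + 2
3 = 1*2 + 1
2 = 2*1 + 0  (stop)
So -499/66 = [-8; 2, 3, 1, 1, 1, 2].

[-8; 2, 3, 1, 1, 1, 2]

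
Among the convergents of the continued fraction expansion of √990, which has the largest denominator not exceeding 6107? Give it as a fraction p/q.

√990 = [31; 2, 6, 2, 62, …] (period length 4).
Convergents:
  p_0/q_0 = 31/1
  p_1/q_1 = 63/2
  p_2/q_2 = 409/13
  p_3/q_3 = 881/28
  p_4/q_4 = 55031/1749
  p_5/q_5 = 110943/3526
  p_6/q_6 = 720689/22905
q_5 = 3526 ≤ 6107 < 22905 = q_6, so the answer is 110943/3526.

110943/3526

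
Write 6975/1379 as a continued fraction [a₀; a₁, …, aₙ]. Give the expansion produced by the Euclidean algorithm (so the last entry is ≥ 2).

6975 = 5×1379 + 80
1379 = 17×80 + 19
80 = 4×19 + 4
19 = 4×4 + 3
4 = 1×3 + 1
3 = 3×1 + 0  (stop)
So 6975/1379 = [5; 17, 4, 4, 1, 3].

[5; 17, 4, 4, 1, 3]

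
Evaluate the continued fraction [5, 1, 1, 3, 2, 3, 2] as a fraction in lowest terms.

701/126

Fold from the inside: start with 2/1.
  3 + 1/2 = 7/2
  2 + 2/7 = 16/7
  3 + 7/16 = 55/16
  1 + 16/55 = 71/55
  1 + 55/71 = 126/71
  5 + 71/126 = 701/126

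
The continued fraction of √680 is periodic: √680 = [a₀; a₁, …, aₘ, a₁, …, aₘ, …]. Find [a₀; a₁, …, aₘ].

[26; 13, 52]

a₀ = ⌊√680⌋ = 26.
With m₀=0, d₀=1 and mₖ₊₁ = dₖaₖ − mₖ, dₖ₊₁ = (n − mₖ₊₁²)/dₖ, aₖ₊₁ = ⌊(a₀+mₖ₊₁)/dₖ₊₁⌋:
  k=1: m=26, d=4, a=13
  k=2: m=26, d=1, a=52
d=1 and a=2a₀=52 at k=2, so the next step gives (m, d) = (26, 4) again — its k=1 value — and the period has length 2.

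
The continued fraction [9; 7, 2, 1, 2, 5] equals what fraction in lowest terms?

2896/317

Fold from the inside: start with 5/1.
  2 + 1/5 = 11/5
  1 + 5/11 = 16/11
  2 + 11/16 = 43/16
  7 + 16/43 = 317/43
  9 + 43/317 = 2896/317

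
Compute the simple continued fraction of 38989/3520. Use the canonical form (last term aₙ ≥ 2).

38989 = 11×3520 + 269
3520 = 13×269 + 23
269 = 11×23 + 16
23 = 1×16 + 7
16 = 2×7 + 2
7 = 3×2 + 1
2 = 2×1 + 0  (stop)
So 38989/3520 = [11; 13, 11, 1, 2, 3, 2].

[11; 13, 11, 1, 2, 3, 2]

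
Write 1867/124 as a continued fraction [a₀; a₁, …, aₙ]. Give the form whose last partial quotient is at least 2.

1867 = 15·124 + 7
124 = 17·7 + 5
7 = 1·5 + 2
5 = 2·2 + 1
2 = 2·1 + 0  (stop)
So 1867/124 = [15; 17, 1, 2, 2].

[15; 17, 1, 2, 2]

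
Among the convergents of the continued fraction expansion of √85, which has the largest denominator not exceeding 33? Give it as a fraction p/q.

√85 = [9; 4, 1, 1, 4, 18, …] (period length 5).
Convergents:
  p_0/q_0 = 9/1
  p_1/q_1 = 37/4
  p_2/q_2 = 46/5
  p_3/q_3 = 83/9
  p_4/q_4 = 378/41
q_3 = 9 ≤ 33 < 41 = q_4, so the answer is 83/9.

83/9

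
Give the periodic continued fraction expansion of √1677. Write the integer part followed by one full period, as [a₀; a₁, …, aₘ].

[40; 1, 19, 2, 19, 1, 80]

a₀ = ⌊√1677⌋ = 40.
With m₀=0, d₀=1 and mₖ₊₁ = dₖaₖ − mₖ, dₖ₊₁ = (n − mₖ₊₁²)/dₖ, aₖ₊₁ = ⌊(a₀+mₖ₊₁)/dₖ₊₁⌋:
  k=1: m=40, d=77, a=1
  k=2: m=37, d=4, a=19
  k=3: m=39, d=39, a=2
  k=4: m=39, d=4, a=19
  k=5: m=37, d=77, a=1
  k=6: m=40, d=1, a=80
d=1 and a=2a₀=80 at k=6, so the next step gives (m, d) = (40, 77) again — its k=1 value — and the period has length 6.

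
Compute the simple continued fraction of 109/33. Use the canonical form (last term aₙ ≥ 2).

109 = 3*33 + 10
33 = 3*10 + 3
10 = 3*3 + 1
3 = 3*1 + 0  (stop)
So 109/33 = [3; 3, 3, 3].

[3; 3, 3, 3]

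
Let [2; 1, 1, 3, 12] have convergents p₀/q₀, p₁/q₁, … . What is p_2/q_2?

Using pₖ = aₖpₖ₋₁ + pₖ₋₂, qₖ = aₖqₖ₋₁ + qₖ₋₂ (with p₋₁=1, p₋₂=0, q₋₁=0, q₋₂=1):
  k=0: a=2, p=2, q=1
  k=1: a=1, p=3, q=1
  k=2: a=1, p=5, q=2

5/2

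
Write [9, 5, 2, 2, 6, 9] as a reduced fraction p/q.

Fold from the inside: start with 9/1.
  6 + 1/9 = 55/9
  2 + 9/55 = 119/55
  2 + 55/119 = 293/119
  5 + 119/293 = 1584/293
  9 + 293/1584 = 14549/1584

14549/1584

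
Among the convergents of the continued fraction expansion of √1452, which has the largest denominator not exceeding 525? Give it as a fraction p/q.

14137/371

√1452 = [38; 9, 1, 1, 18, 1, 1, 9, 76, …] (period length 8).
Convergents:
  p_0/q_0 = 38/1
  p_1/q_1 = 343/9
  p_2/q_2 = 381/10
  p_3/q_3 = 724/19
  p_4/q_4 = 13413/352
  p_5/q_5 = 14137/371
  p_6/q_6 = 27550/723
q_5 = 371 ≤ 525 < 723 = q_6, so the answer is 14137/371.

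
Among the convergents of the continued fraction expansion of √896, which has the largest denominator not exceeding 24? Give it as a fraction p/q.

√896 = [29; 1, 13, 1, 58, …] (period length 4).
Convergents:
  p_0/q_0 = 29/1
  p_1/q_1 = 30/1
  p_2/q_2 = 419/14
  p_3/q_3 = 449/15
  p_4/q_4 = 26461/884
q_3 = 15 ≤ 24 < 884 = q_4, so the answer is 449/15.

449/15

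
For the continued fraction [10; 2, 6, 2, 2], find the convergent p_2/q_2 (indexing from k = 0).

Using pₖ = aₖpₖ₋₁ + pₖ₋₂, qₖ = aₖqₖ₋₁ + qₖ₋₂ (with p₋₁=1, p₋₂=0, q₋₁=0, q₋₂=1):
  k=0: a=10, p=10, q=1
  k=1: a=2, p=21, q=2
  k=2: a=6, p=136, q=13

136/13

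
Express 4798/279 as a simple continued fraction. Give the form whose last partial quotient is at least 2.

4798 = 17*279 + 55
279 = 5*55 + 4
55 = 13*4 + 3
4 = 1*3 + 1
3 = 3*1 + 0  (stop)
So 4798/279 = [17; 5, 13, 1, 3].

[17; 5, 13, 1, 3]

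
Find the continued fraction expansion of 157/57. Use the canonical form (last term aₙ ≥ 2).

[2; 1, 3, 14]

157 = 2×57 + 43
57 = 1×43 + 14
43 = 3×14 + 1
14 = 14×1 + 0  (stop)
So 157/57 = [2; 1, 3, 14].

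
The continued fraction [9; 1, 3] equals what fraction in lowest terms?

Using pₖ = aₖpₖ₋₁ + pₖ₋₂ and qₖ = aₖqₖ₋₁ + qₖ₋₂:
  k=0: a=9, p=9, q=1
  k=1: a=1, p=10, q=1
  k=2: a=3, p=39, q=4

39/4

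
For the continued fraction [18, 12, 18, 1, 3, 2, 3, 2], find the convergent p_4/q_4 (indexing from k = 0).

Using pₖ = aₖpₖ₋₁ + pₖ₋₂, qₖ = aₖqₖ₋₁ + qₖ₋₂ (with p₋₁=1, p₋₂=0, q₋₁=0, q₋₂=1):
  k=0: a=18, p=18, q=1
  k=1: a=12, p=217, q=12
  k=2: a=18, p=3924, q=217
  k=3: a=1, p=4141, q=229
  k=4: a=3, p=16347, q=904

16347/904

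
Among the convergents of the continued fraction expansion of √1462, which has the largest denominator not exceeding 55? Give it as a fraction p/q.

√1462 = [38; 4, 4, 4, 76, …] (period length 4).
Convergents:
  p_0/q_0 = 38/1
  p_1/q_1 = 153/4
  p_2/q_2 = 650/17
  p_3/q_3 = 2753/72
q_2 = 17 ≤ 55 < 72 = q_3, so the answer is 650/17.

650/17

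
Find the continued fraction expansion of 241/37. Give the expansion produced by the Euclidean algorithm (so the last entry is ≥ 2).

241 = 6×37 + 19
37 = 1×19 + 18
19 = 1×18 + 1
18 = 18×1 + 0  (stop)
So 241/37 = [6; 1, 1, 18].

[6; 1, 1, 18]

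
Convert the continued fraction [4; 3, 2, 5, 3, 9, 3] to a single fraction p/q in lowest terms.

15021/3502

Fold from the inside: start with 3/1.
  9 + 1/3 = 28/3
  3 + 3/28 = 87/28
  5 + 28/87 = 463/87
  2 + 87/463 = 1013/463
  3 + 463/1013 = 3502/1013
  4 + 1013/3502 = 15021/3502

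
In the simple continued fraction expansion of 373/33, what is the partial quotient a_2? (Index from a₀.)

3

373 = 11·33 + 10   →  a_0 = 11
33 = 3·10 + 3   →  a_1 = 3
10 = 3·3 + 1   →  a_2 = 3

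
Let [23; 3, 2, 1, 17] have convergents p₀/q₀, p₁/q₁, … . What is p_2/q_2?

163/7

Using pₖ = aₖpₖ₋₁ + pₖ₋₂, qₖ = aₖqₖ₋₁ + qₖ₋₂ (with p₋₁=1, p₋₂=0, q₋₁=0, q₋₂=1):
  k=0: a=23, p=23, q=1
  k=1: a=3, p=70, q=3
  k=2: a=2, p=163, q=7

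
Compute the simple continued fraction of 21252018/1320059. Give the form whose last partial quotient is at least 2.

21252018 = 16×1320059 + 131074
1320059 = 10×131074 + 9319
131074 = 14×9319 + 608
9319 = 15×608 + 199
608 = 3×199 + 11
199 = 18×11 + 1
11 = 11×1 + 0  (stop)
So 21252018/1320059 = [16; 10, 14, 15, 3, 18, 11].

[16; 10, 14, 15, 3, 18, 11]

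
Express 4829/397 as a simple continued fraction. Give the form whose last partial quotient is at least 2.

4829 = 12×397 + 65
397 = 6×65 + 7
65 = 9×7 + 2
7 = 3×2 + 1
2 = 2×1 + 0  (stop)
So 4829/397 = [12; 6, 9, 3, 2].

[12; 6, 9, 3, 2]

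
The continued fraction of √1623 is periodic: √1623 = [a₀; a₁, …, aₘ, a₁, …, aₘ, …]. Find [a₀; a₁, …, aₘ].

[40; 3, 2, 26, 2, 3, 80]

a₀ = ⌊√1623⌋ = 40.
With m₀=0, d₀=1 and mₖ₊₁ = dₖaₖ − mₖ, dₖ₊₁ = (n − mₖ₊₁²)/dₖ, aₖ₊₁ = ⌊(a₀+mₖ₊₁)/dₖ₊₁⌋:
  k=1: m=40, d=23, a=3
  k=2: m=29, d=34, a=2
  k=3: m=39, d=3, a=26
  k=4: m=39, d=34, a=2
  k=5: m=29, d=23, a=3
  k=6: m=40, d=1, a=80
d=1 and a=2a₀=80 at k=6, so the next step gives (m, d) = (40, 23) again — its k=1 value — and the period has length 6.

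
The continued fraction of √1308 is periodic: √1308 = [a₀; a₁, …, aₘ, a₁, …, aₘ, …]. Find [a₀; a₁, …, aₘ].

[36; 6, 72]

a₀ = ⌊√1308⌋ = 36.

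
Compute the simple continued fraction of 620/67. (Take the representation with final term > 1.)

[9; 3, 1, 16]

620 = 9*67 + 17
67 = 3*17 + 16
17 = 1*16 + 1
16 = 16*1 + 0  (stop)
So 620/67 = [9; 3, 1, 16].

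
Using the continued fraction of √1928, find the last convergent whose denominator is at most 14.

√1928 = [43; 1, 9, 1, 86, …] (period length 4).
Convergents:
  p_0/q_0 = 43/1
  p_1/q_1 = 44/1
  p_2/q_2 = 439/10
  p_3/q_3 = 483/11
  p_4/q_4 = 41977/956
q_3 = 11 ≤ 14 < 956 = q_4, so the answer is 483/11.

483/11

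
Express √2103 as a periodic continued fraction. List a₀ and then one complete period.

a₀ = ⌊√2103⌋ = 45.
With m₀=0, d₀=1 and mₖ₊₁ = dₖaₖ − mₖ, dₖ₊₁ = (n − mₖ₊₁²)/dₖ, aₖ₊₁ = ⌊(a₀+mₖ₊₁)/dₖ₊₁⌋:
  k=1: m=45, d=78, a=1
  k=2: m=33, d=13, a=6
  k=3: m=45, d=6, a=15
  k=4: m=45, d=13, a=6
  k=5: m=33, d=78, a=1
  k=6: m=45, d=1, a=90
d=1 and a=2a₀=90 at k=6, so the next step gives (m, d) = (45, 78) again — its k=1 value — and the period has length 6.

[45; 1, 6, 15, 6, 1, 90]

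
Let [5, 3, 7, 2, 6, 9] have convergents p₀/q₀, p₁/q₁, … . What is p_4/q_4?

1617/304

Using pₖ = aₖpₖ₋₁ + pₖ₋₂, qₖ = aₖqₖ₋₁ + qₖ₋₂ (with p₋₁=1, p₋₂=0, q₋₁=0, q₋₂=1):
  k=0: a=5, p=5, q=1
  k=1: a=3, p=16, q=3
  k=2: a=7, p=117, q=22
  k=3: a=2, p=250, q=47
  k=4: a=6, p=1617, q=304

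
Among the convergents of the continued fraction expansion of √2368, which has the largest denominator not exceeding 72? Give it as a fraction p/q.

3455/71

√2368 = [48; 1, 1, 1, 23, 1, 1, 1, 96, …] (period length 8).
Convergents:
  p_0/q_0 = 48/1
  p_1/q_1 = 49/1
  p_2/q_2 = 97/2
  p_3/q_3 = 146/3
  p_4/q_4 = 3455/71
  p_5/q_5 = 3601/74
q_4 = 71 ≤ 72 < 74 = q_5, so the answer is 3455/71.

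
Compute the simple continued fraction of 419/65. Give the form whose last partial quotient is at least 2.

419 = 6×65 + 29
65 = 2×29 + 7
29 = 4×7 + 1
7 = 7×1 + 0  (stop)
So 419/65 = [6; 2, 4, 7].

[6; 2, 4, 7]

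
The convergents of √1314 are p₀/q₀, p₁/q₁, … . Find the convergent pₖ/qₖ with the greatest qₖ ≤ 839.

√1314 = [36; 4, 72, …] (period length 2).
Convergents:
  p_0/q_0 = 36/1
  p_1/q_1 = 145/4
  p_2/q_2 = 10476/289
  p_3/q_3 = 42049/1160
q_2 = 289 ≤ 839 < 1160 = q_3, so the answer is 10476/289.

10476/289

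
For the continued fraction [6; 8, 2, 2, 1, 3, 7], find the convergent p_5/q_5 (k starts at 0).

Using pₖ = aₖpₖ₋₁ + pₖ₋₂, qₖ = aₖqₖ₋₁ + qₖ₋₂ (with p₋₁=1, p₋₂=0, q₋₁=0, q₋₂=1):
  k=0: a=6, p=6, q=1
  k=1: a=8, p=49, q=8
  k=2: a=2, p=104, q=17
  k=3: a=2, p=257, q=42
  k=4: a=1, p=361, q=59
  k=5: a=3, p=1340, q=219

1340/219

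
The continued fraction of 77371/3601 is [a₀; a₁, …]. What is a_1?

2

77371 = 21·3601 + 1750   →  a_0 = 21
3601 = 2·1750 + 101   →  a_1 = 2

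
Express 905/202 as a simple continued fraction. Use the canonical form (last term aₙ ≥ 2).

905 = 4*202 + 97
202 = 2*97 + 8
97 = 12*8 + 1
8 = 8*1 + 0  (stop)
So 905/202 = [4; 2, 12, 8].

[4; 2, 12, 8]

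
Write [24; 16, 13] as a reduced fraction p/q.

5029/209

Using pₖ = aₖpₖ₋₁ + pₖ₋₂ and qₖ = aₖqₖ₋₁ + qₖ₋₂:
  k=0: a=24, p=24, q=1
  k=1: a=16, p=385, q=16
  k=2: a=13, p=5029, q=209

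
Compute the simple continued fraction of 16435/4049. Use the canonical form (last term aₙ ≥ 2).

16435 = 4×4049 + 239
4049 = 16×239 + 225
239 = 1×225 + 14
225 = 16×14 + 1
14 = 14×1 + 0  (stop)
So 16435/4049 = [4; 16, 1, 16, 14].

[4; 16, 1, 16, 14]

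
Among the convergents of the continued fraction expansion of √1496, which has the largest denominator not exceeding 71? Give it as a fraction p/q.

√1496 = [38; 1, 2, 9, 2, 1, 76, …] (period length 6).
Convergents:
  p_0/q_0 = 38/1
  p_1/q_1 = 39/1
  p_2/q_2 = 116/3
  p_3/q_3 = 1083/28
  p_4/q_4 = 2282/59
  p_5/q_5 = 3365/87
q_4 = 59 ≤ 71 < 87 = q_5, so the answer is 2282/59.

2282/59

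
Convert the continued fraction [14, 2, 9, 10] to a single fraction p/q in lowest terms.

2779/192

Using pₖ = aₖpₖ₋₁ + pₖ₋₂ and qₖ = aₖqₖ₋₁ + qₖ₋₂:
  k=0: a=14, p=14, q=1
  k=1: a=2, p=29, q=2
  k=2: a=9, p=275, q=19
  k=3: a=10, p=2779, q=192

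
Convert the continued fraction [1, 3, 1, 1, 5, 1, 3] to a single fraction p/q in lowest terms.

227/177

Fold from the inside: start with 3/1.
  1 + 1/3 = 4/3
  5 + 3/4 = 23/4
  1 + 4/23 = 27/23
  1 + 23/27 = 50/27
  3 + 27/50 = 177/50
  1 + 50/177 = 227/177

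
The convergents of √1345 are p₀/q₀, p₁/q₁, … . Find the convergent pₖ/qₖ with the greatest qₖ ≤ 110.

3264/89

√1345 = [36; 1, 2, 14, 2, 1, 72, …] (period length 6).
Convergents:
  p_0/q_0 = 36/1
  p_1/q_1 = 37/1
  p_2/q_2 = 110/3
  p_3/q_3 = 1577/43
  p_4/q_4 = 3264/89
  p_5/q_5 = 4841/132
q_4 = 89 ≤ 110 < 132 = q_5, so the answer is 3264/89.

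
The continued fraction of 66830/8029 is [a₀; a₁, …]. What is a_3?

18

66830 = 8·8029 + 2598   →  a_0 = 8
8029 = 3·2598 + 235   →  a_1 = 3
2598 = 11·235 + 13   →  a_2 = 11
235 = 18·13 + 1   →  a_3 = 18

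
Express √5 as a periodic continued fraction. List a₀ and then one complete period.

a₀ = ⌊√5⌋ = 2.
With m₀=0, d₀=1 and mₖ₊₁ = dₖaₖ − mₖ, dₖ₊₁ = (n − mₖ₊₁²)/dₖ, aₖ₊₁ = ⌊(a₀+mₖ₊₁)/dₖ₊₁⌋:
  k=1: m=2, d=1, a=4
d=1 and a=2a₀=4 at k=1, so the next step gives (m, d) = (2, 1) again — its k=1 value — and the period has length 1.

[2; 4]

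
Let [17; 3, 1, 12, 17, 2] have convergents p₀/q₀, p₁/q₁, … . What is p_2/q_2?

Using pₖ = aₖpₖ₋₁ + pₖ₋₂, qₖ = aₖqₖ₋₁ + qₖ₋₂ (with p₋₁=1, p₋₂=0, q₋₁=0, q₋₂=1):
  k=0: a=17, p=17, q=1
  k=1: a=3, p=52, q=3
  k=2: a=1, p=69, q=4

69/4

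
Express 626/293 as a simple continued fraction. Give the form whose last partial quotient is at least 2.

[2; 7, 3, 13]

626 = 2×293 + 40
293 = 7×40 + 13
40 = 3×13 + 1
13 = 13×1 + 0  (stop)
So 626/293 = [2; 7, 3, 13].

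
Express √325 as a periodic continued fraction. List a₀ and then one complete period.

a₀ = ⌊√325⌋ = 18.

[18; 36]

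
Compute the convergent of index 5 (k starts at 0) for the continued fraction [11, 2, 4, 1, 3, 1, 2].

Using pₖ = aₖpₖ₋₁ + pₖ₋₂, qₖ = aₖqₖ₋₁ + qₖ₋₂ (with p₋₁=1, p₋₂=0, q₋₁=0, q₋₂=1):
  k=0: a=11, p=11, q=1
  k=1: a=2, p=23, q=2
  k=2: a=4, p=103, q=9
  k=3: a=1, p=126, q=11
  k=4: a=3, p=481, q=42
  k=5: a=1, p=607, q=53

607/53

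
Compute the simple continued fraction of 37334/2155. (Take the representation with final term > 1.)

37334 = 17*2155 + 699
2155 = 3*699 + 58
699 = 12*58 + 3
58 = 19*3 + 1
3 = 3*1 + 0  (stop)
So 37334/2155 = [17; 3, 12, 19, 3].

[17; 3, 12, 19, 3]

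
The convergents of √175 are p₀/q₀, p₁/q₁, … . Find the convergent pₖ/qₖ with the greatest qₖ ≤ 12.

√175 = [13; 4, 2, 1, 2, 4, 26, …] (period length 6).
Convergents:
  p_0/q_0 = 13/1
  p_1/q_1 = 53/4
  p_2/q_2 = 119/9
  p_3/q_3 = 172/13
q_2 = 9 ≤ 12 < 13 = q_3, so the answer is 119/9.

119/9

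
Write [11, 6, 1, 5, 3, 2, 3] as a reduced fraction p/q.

Fold from the inside: start with 3/1.
  2 + 1/3 = 7/3
  3 + 3/7 = 24/7
  5 + 7/24 = 127/24
  1 + 24/127 = 151/127
  6 + 127/151 = 1033/151
  11 + 151/1033 = 11514/1033

11514/1033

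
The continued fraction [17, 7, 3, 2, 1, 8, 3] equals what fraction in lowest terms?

33897/1978

Fold from the inside: start with 3/1.
  8 + 1/3 = 25/3
  1 + 3/25 = 28/25
  2 + 25/28 = 81/28
  3 + 28/81 = 271/81
  7 + 81/271 = 1978/271
  17 + 271/1978 = 33897/1978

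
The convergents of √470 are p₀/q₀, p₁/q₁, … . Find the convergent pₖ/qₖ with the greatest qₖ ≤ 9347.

√470 = [21; 1, 2, 8, 2, 1, 42, …] (period length 6).
Convergents:
  p_0/q_0 = 21/1
  p_1/q_1 = 22/1
  p_2/q_2 = 65/3
  p_3/q_3 = 542/25
  p_4/q_4 = 1149/53
  p_5/q_5 = 1691/78
  p_6/q_6 = 72171/3329
  p_7/q_7 = 73862/3407
  p_8/q_8 = 219895/10143
q_7 = 3407 ≤ 9347 < 10143 = q_8, so the answer is 73862/3407.

73862/3407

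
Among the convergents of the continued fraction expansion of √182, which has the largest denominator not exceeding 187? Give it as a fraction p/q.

√182 = [13; 2, 26, …] (period length 2).
Convergents:
  p_0/q_0 = 13/1
  p_1/q_1 = 27/2
  p_2/q_2 = 715/53
  p_3/q_3 = 1457/108
  p_4/q_4 = 38597/2861
q_3 = 108 ≤ 187 < 2861 = q_4, so the answer is 1457/108.

1457/108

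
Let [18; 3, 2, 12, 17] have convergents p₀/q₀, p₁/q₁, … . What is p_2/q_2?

Using pₖ = aₖpₖ₋₁ + pₖ₋₂, qₖ = aₖqₖ₋₁ + qₖ₋₂ (with p₋₁=1, p₋₂=0, q₋₁=0, q₋₂=1):
  k=0: a=18, p=18, q=1
  k=1: a=3, p=55, q=3
  k=2: a=2, p=128, q=7

128/7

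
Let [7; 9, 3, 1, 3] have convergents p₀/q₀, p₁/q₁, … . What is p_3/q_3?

Using pₖ = aₖpₖ₋₁ + pₖ₋₂, qₖ = aₖqₖ₋₁ + qₖ₋₂ (with p₋₁=1, p₋₂=0, q₋₁=0, q₋₂=1):
  k=0: a=7, p=7, q=1
  k=1: a=9, p=64, q=9
  k=2: a=3, p=199, q=28
  k=3: a=1, p=263, q=37

263/37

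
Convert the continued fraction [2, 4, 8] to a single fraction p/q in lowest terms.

74/33

Fold from the inside: start with 8/1.
  4 + 1/8 = 33/8
  2 + 8/33 = 74/33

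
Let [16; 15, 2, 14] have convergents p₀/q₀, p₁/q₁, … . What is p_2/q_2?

498/31

Using pₖ = aₖpₖ₋₁ + pₖ₋₂, qₖ = aₖqₖ₋₁ + qₖ₋₂ (with p₋₁=1, p₋₂=0, q₋₁=0, q₋₂=1):
  k=0: a=16, p=16, q=1
  k=1: a=15, p=241, q=15
  k=2: a=2, p=498, q=31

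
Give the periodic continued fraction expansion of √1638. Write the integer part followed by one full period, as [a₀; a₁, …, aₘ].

a₀ = ⌊√1638⌋ = 40.
With m₀=0, d₀=1 and mₖ₊₁ = dₖaₖ − mₖ, dₖ₊₁ = (n − mₖ₊₁²)/dₖ, aₖ₊₁ = ⌊(a₀+mₖ₊₁)/dₖ₊₁⌋:
  k=1: m=40, d=38, a=2
  k=2: m=36, d=9, a=8
  k=3: m=36, d=38, a=2
  k=4: m=40, d=1, a=80
d=1 and a=2a₀=80 at k=4, so the next step gives (m, d) = (40, 38) again — its k=1 value — and the period has length 4.

[40; 2, 8, 2, 80]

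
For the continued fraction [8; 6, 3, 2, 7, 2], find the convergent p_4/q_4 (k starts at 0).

2668/327

Using pₖ = aₖpₖ₋₁ + pₖ₋₂, qₖ = aₖqₖ₋₁ + qₖ₋₂ (with p₋₁=1, p₋₂=0, q₋₁=0, q₋₂=1):
  k=0: a=8, p=8, q=1
  k=1: a=6, p=49, q=6
  k=2: a=3, p=155, q=19
  k=3: a=2, p=359, q=44
  k=4: a=7, p=2668, q=327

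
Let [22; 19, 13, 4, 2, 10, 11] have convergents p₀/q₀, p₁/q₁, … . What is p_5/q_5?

Using pₖ = aₖpₖ₋₁ + pₖ₋₂, qₖ = aₖqₖ₋₁ + qₖ₋₂ (with p₋₁=1, p₋₂=0, q₋₁=0, q₋₂=1):
  k=0: a=22, p=22, q=1
  k=1: a=19, p=419, q=19
  k=2: a=13, p=5469, q=248
  k=3: a=4, p=22295, q=1011
  k=4: a=2, p=50059, q=2270
  k=5: a=10, p=522885, q=23711

522885/23711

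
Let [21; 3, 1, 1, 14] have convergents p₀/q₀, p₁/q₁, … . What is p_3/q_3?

Using pₖ = aₖpₖ₋₁ + pₖ₋₂, qₖ = aₖqₖ₋₁ + qₖ₋₂ (with p₋₁=1, p₋₂=0, q₋₁=0, q₋₂=1):
  k=0: a=21, p=21, q=1
  k=1: a=3, p=64, q=3
  k=2: a=1, p=85, q=4
  k=3: a=1, p=149, q=7

149/7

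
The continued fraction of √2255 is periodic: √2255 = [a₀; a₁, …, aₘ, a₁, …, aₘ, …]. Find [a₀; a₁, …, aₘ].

a₀ = ⌊√2255⌋ = 47.
With m₀=0, d₀=1 and mₖ₊₁ = dₖaₖ − mₖ, dₖ₊₁ = (n − mₖ₊₁²)/dₖ, aₖ₊₁ = ⌊(a₀+mₖ₊₁)/dₖ₊₁⌋:
  k=1: m=47, d=46, a=2
  k=2: m=45, d=5, a=18
  k=3: m=45, d=46, a=2
  k=4: m=47, d=1, a=94
d=1 and a=2a₀=94 at k=4, so the next step gives (m, d) = (47, 46) again — its k=1 value — and the period has length 4.

[47; 2, 18, 2, 94]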